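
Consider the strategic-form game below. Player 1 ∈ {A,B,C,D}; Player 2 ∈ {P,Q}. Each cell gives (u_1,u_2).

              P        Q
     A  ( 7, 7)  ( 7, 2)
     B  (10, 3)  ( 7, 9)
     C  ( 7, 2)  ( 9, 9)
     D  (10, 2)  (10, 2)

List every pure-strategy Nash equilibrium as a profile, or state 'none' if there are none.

(A,P): not NE [P1→D gives 10>7]
(A,Q): not NE [P1→D gives 10>7; P2→P gives 7>2]
(B,P): not NE [P2→Q gives 9>3]
(B,Q): not NE [P1→D gives 10>7]
(C,P): not NE [P1→D gives 10>7; P2→Q gives 9>2]
(C,Q): not NE [P1→D gives 10>9]
(D,P): NE
(D,Q): NE

NE set: (D,P), (D,Q)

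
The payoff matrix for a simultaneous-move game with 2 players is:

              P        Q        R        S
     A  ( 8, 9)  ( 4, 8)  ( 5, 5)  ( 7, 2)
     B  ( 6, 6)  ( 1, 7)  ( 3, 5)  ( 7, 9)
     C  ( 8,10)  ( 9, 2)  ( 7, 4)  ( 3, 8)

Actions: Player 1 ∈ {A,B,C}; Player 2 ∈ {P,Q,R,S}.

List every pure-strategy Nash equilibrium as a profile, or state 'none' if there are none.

NE set: (A,P), (B,S), (C,P)

(A,P): NE
(A,Q): not NE [P1→C gives 9>4; P2→P gives 9>8]
(A,R): not NE [P1→C gives 7>5; P2→P gives 9>5]
(A,S): not NE [P2→P gives 9>2]
(B,P): not NE [P1→C gives 8>6; P2→S gives 9>6]
(B,Q): not NE [P1→C gives 9>1; P2→S gives 9>7]
(B,R): not NE [P1→C gives 7>3; P2→S gives 9>5]
(B,S): NE
(C,P): NE
(C,Q): not NE [P2→P gives 10>2]
(C,R): not NE [P2→P gives 10>4]
(C,S): not NE [P1→B gives 7>3; P2→P gives 10>8]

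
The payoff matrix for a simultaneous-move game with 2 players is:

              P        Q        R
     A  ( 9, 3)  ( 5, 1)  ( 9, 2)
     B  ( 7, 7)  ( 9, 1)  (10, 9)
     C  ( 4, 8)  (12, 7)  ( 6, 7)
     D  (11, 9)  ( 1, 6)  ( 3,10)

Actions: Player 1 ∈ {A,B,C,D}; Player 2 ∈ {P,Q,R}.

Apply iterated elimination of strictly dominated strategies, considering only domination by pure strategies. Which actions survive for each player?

P2 drop Q (P beats it: A:3>1 B:7>1 C:8>7 D:9>6)
P1 drop C (A beats it: P:9>4 R:9>6)
P1→{A,B,D} P2→{P,R}

Survivors P1:{A,B,D} P2:{P,R}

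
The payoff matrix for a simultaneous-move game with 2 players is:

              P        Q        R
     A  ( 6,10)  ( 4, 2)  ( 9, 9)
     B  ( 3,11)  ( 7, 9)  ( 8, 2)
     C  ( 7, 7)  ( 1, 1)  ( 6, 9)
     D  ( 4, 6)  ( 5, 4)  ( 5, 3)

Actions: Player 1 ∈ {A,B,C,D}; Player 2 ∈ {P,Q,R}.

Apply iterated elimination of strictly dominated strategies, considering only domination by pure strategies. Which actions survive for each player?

P2 drop Q (P beats it: A:10>2 B:11>9 C:7>1 D:6>4)
P1 drop B (A beats it: P:6>3 R:9>8)
P1 drop D (A beats it: P:6>4 R:9>5)
P1→{A,C} P2→{P,R}

IESDS → P1:{A,C} P2:{P,R}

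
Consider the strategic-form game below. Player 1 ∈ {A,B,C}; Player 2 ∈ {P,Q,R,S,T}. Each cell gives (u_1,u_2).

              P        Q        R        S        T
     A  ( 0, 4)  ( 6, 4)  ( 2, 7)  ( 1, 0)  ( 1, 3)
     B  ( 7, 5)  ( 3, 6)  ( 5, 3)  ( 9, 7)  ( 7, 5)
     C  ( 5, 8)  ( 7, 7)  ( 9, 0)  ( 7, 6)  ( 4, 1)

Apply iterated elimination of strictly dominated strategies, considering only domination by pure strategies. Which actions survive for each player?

Remaining: P1:{B,C} P2:{P,Q,S}

P1 drop A (C beats it: P:5>0 Q:7>6 R:9>2 S:7>1 T:4>1)
P2 drop R (P beats it: B:5>3 C:8>0)
P2 drop T (Q beats it: B:6>5 C:7>1)
P1→{B,C} P2→{P,Q,S}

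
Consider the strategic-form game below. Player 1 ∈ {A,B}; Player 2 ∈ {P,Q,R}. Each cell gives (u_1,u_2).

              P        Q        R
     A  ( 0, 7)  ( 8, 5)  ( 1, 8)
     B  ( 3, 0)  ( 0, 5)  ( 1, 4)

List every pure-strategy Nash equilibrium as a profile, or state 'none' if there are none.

(A,P): not NE [P1→B gives 3>0; P2→R gives 8>7]
(A,Q): not NE [P2→R gives 8>5]
(A,R): NE
(B,P): not NE [P2→Q gives 5>0]
(B,Q): not NE [P1→A gives 8>0]
(B,R): not NE [P2→Q gives 5>4]

Nash profiles: (A,R)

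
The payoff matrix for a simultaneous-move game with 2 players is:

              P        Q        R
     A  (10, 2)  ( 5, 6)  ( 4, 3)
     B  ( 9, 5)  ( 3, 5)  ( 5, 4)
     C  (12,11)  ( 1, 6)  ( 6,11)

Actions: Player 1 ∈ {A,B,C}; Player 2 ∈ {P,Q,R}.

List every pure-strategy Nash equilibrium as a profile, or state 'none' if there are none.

(A,P): not NE [P1→C gives 12>10; P2→Q gives 6>2]
(A,Q): NE
(A,R): not NE [P1→C gives 6>4; P2→Q gives 6>3]
(B,P): not NE [P1→C gives 12>9]
(B,Q): not NE [P1→A gives 5>3]
(B,R): not NE [P1→C gives 6>5; P2→Q gives 5>4]
(C,P): NE
(C,Q): not NE [P1→A gives 5>1; P2→R gives 11>6]
(C,R): NE

Nash profiles: (A,Q), (C,P), (C,R)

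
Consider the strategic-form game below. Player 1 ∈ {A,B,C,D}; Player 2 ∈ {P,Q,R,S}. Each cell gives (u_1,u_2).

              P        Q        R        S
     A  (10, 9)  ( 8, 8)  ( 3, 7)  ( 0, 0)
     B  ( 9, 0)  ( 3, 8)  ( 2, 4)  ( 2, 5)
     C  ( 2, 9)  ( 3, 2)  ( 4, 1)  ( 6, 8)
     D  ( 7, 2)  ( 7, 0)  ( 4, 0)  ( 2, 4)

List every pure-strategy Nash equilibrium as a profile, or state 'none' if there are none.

(A,P): NE
(A,Q): not NE [P2→P gives 9>8]
(A,R): not NE [P1→D gives 4>3; P2→P gives 9>7]
(A,S): not NE [P1→C gives 6>0; P2→P gives 9>0]
(B,P): not NE [P1→A gives 10>9; P2→Q gives 8>0]
(B,Q): not NE [P1→A gives 8>3]
(B,R): not NE [P1→D gives 4>2; P2→Q gives 8>4]
(B,S): not NE [P1→C gives 6>2; P2→Q gives 8>5]
(C,P): not NE [P1→A gives 10>2]
(C,Q): not NE [P1→A gives 8>3; P2→P gives 9>2]
(C,R): not NE [P2→P gives 9>1]
(C,S): not NE [P2→P gives 9>8]
(D,P): not NE [P1→A gives 10>7; P2→S gives 4>2]
(D,Q): not NE [P1→A gives 8>7; P2→S gives 4>0]
(D,R): not NE [P2→S gives 4>0]
(D,S): not NE [P1→C gives 6>2]

NE set: (A,P)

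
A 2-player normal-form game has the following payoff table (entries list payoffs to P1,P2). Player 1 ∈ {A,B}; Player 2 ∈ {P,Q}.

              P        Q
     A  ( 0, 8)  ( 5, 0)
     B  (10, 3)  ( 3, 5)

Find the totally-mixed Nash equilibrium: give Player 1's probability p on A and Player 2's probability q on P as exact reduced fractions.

p=1/5, q=1/6

P1 indiff ⇒ q·0+(1-q)·5 = q·10+(1-q)·3 ⇒ q(-10) = (1-q)(-2) ⇒ q = 1/6
P2 indiff ⇒ p·8+(1-p)·3 = p·0+(1-p)·5 ⇒ p(8) = (1-p)(2) ⇒ p = 1/5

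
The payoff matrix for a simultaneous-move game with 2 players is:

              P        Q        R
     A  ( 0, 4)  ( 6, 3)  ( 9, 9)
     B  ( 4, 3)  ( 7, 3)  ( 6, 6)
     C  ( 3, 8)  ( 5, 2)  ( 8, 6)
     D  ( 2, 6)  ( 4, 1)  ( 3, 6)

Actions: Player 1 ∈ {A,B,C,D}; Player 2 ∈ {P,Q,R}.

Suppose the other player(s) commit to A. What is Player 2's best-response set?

P2 best: {R}

u_2(P vs A) = 4
u_2(Q vs A) = 3
u_2(R vs A) = 9
max payoff 9 at {R}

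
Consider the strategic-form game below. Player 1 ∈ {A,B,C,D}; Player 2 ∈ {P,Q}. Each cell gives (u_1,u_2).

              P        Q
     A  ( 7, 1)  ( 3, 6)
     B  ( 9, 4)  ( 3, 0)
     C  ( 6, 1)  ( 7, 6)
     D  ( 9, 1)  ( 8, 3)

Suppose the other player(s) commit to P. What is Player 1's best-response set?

u_1(A vs P) = 7
u_1(B vs P) = 9
u_1(C vs P) = 6
u_1(D vs P) = 9
max payoff 9 at {B,D}

BR_1 = {B,D}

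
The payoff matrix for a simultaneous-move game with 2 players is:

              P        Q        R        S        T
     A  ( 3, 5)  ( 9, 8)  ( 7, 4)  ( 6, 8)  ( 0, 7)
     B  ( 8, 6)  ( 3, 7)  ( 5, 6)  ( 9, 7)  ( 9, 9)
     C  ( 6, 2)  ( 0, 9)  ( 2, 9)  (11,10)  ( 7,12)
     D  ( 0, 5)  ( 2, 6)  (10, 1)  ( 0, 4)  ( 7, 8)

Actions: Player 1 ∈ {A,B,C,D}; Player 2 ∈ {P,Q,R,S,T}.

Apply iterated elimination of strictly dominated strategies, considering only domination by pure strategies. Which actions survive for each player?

P2 drop P (Q beats it: A:8>5 B:7>6 C:9>2 D:6>5)
P2 drop R (S beats it: A:8>4 B:7>6 C:10>9 D:4>1)
P1 drop D (B beats it: Q:3>2 S:9>0 T:9>7)
P1→{A,B,C} P2→{Q,S,T}

IESDS → P1:{A,B,C} P2:{Q,S,T}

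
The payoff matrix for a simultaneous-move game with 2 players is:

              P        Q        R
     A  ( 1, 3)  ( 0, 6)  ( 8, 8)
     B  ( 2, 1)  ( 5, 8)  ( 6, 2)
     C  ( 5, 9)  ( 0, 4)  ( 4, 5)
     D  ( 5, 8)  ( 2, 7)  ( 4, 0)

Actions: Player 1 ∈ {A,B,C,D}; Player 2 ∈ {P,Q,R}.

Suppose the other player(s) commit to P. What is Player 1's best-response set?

BR_1 = {C,D}

u_1(A vs P) = 1
u_1(B vs P) = 2
u_1(C vs P) = 5
u_1(D vs P) = 5
max payoff 5 at {C,D}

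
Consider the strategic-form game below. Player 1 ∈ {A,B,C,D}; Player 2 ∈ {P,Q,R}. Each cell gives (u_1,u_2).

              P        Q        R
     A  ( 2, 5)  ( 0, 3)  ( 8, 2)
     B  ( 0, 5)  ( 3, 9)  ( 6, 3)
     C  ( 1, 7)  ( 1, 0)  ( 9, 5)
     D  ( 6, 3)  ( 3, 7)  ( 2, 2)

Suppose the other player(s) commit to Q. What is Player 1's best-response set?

u_1(A vs Q) = 0
u_1(B vs Q) = 3
u_1(C vs Q) = 1
u_1(D vs Q) = 3
max payoff 3 at {B,D}

P1 best: {B,D}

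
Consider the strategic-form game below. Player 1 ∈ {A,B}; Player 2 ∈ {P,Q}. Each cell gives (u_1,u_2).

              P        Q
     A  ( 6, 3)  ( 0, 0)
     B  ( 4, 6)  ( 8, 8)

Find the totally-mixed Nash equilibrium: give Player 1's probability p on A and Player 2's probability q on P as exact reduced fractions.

P1 mixes 2/5 on A; P2 mixes 4/5 on P

P1 indiff ⇒ q·6+(1-q)·0 = q·4+(1-q)·8 ⇒ q(2) = (1-q)(8) ⇒ q = 4/5
P2 indiff ⇒ p·3+(1-p)·6 = p·0+(1-p)·8 ⇒ p(3) = (1-p)(2) ⇒ p = 2/5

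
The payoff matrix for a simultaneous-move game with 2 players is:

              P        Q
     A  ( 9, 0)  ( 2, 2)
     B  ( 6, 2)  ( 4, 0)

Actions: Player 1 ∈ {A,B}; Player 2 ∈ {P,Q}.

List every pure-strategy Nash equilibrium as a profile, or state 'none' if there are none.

(A,P): not NE [P2→Q gives 2>0]
(A,Q): not NE [P1→B gives 4>2]
(B,P): not NE [P1→A gives 9>6]
(B,Q): not NE [P2→P gives 2>0]

No pure NE.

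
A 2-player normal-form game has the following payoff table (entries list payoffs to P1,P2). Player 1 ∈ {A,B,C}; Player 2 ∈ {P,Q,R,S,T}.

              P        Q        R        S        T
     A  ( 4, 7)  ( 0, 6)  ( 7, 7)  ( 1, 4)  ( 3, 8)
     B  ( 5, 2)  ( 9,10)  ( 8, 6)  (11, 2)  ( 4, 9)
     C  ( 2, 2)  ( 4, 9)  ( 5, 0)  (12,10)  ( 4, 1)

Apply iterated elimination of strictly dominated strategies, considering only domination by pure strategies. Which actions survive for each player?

P1 drop A (B beats it: P:5>4 Q:9>0 R:8>7 S:11>1 T:4>3)
P2 drop P (Q beats it: B:10>2 C:9>2)
P2 drop R (Q beats it: B:10>6 C:9>0)
P2 drop T (Q beats it: B:10>9 C:9>1)
P1→{B,C} P2→{Q,S}

IESDS → P1:{B,C} P2:{Q,S}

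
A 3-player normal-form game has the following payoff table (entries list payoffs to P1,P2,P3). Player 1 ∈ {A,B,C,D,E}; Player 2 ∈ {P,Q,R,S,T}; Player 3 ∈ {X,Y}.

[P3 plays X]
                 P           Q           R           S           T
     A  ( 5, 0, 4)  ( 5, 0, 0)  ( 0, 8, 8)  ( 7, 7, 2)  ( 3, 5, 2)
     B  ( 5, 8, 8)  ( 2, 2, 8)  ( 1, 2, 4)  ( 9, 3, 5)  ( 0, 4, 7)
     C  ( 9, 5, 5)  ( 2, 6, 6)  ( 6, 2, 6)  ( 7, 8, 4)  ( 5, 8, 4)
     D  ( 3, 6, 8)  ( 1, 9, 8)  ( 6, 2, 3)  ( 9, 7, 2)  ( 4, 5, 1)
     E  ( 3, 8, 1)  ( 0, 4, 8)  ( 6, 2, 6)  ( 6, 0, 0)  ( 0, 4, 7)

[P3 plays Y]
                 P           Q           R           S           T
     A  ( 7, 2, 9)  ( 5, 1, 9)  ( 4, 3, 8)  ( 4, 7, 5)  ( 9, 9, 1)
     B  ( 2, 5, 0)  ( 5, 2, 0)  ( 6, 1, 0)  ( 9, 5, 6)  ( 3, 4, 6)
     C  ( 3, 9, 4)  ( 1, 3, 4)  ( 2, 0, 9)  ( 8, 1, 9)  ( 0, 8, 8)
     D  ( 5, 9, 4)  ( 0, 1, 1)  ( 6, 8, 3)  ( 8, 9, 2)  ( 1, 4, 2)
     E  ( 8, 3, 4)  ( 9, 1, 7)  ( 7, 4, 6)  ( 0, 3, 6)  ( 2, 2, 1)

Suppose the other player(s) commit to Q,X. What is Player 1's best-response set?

u_1(A vs Q,X) = 5
u_1(B vs Q,X) = 2
u_1(C vs Q,X) = 2
u_1(D vs Q,X) = 1
u_1(E vs Q,X) = 0
max payoff 5 at {A}

P1 best: {A}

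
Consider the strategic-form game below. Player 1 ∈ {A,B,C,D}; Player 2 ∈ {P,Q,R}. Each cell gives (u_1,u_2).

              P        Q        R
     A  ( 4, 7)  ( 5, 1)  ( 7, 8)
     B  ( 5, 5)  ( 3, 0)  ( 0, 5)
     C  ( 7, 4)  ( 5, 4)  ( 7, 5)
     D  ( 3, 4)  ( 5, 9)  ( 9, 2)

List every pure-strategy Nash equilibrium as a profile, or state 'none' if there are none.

PSNE = {(D,Q)}

(A,P): not NE [P1→C gives 7>4; P2→R gives 8>7]
(A,Q): not NE [P2→R gives 8>1]
(A,R): not NE [P1→D gives 9>7]
(B,P): not NE [P1→C gives 7>5]
(B,Q): not NE [P1→D gives 5>3; P2→R gives 5>0]
(B,R): not NE [P1→D gives 9>0]
(C,P): not NE [P2→R gives 5>4]
(C,Q): not NE [P2→R gives 5>4]
(C,R): not NE [P1→D gives 9>7]
(D,P): not NE [P1→C gives 7>3; P2→Q gives 9>4]
(D,Q): NE
(D,R): not NE [P2→Q gives 9>2]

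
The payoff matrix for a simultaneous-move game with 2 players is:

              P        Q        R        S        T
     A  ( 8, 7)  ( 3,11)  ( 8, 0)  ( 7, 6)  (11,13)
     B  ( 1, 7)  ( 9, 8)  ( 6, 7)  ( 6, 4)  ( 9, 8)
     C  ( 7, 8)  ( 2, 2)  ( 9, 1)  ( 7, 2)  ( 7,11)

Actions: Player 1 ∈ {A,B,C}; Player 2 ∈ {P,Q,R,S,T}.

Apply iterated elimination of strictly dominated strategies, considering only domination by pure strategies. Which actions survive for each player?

IESDS → P1:{A,B} P2:{Q,T}

P2 drop P (T beats it: A:13>7 B:8>7 C:11>8)
P2 drop R (Q beats it: A:11>0 B:8>7 C:2>1)
P2 drop S (T beats it: A:13>6 B:8>4 C:11>2)
P1 drop C (A beats it: Q:3>2 T:11>7)
P1→{A,B} P2→{Q,T}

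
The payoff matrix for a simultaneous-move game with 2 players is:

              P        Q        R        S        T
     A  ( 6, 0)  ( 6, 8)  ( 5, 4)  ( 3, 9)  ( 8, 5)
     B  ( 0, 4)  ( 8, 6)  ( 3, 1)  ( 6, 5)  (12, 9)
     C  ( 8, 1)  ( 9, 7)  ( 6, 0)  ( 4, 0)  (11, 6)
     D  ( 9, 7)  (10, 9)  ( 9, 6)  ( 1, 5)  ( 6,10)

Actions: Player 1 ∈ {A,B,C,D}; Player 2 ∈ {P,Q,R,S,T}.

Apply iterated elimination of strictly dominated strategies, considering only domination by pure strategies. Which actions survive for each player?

P1 drop A (C beats it: P:8>6 Q:9>6 R:6>5 S:4>3 T:11>8)
P2 drop P (Q beats it: B:6>4 C:7>1 D:9>7)
P2 drop R (Q beats it: B:6>1 C:7>0 D:9>6)
P2 drop S (Q beats it: B:6>5 C:7>0 D:9>5)
P1→{B,C,D} P2→{Q,T}

Survivors P1:{B,C,D} P2:{Q,T}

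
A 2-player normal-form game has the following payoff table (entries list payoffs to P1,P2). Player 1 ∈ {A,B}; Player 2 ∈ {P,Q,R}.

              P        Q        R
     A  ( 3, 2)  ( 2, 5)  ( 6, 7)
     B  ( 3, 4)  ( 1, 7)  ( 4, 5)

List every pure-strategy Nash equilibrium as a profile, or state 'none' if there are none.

(A,P): not NE [P2→R gives 7>2]
(A,Q): not NE [P2→R gives 7>5]
(A,R): NE
(B,P): not NE [P2→Q gives 7>4]
(B,Q): not NE [P1→A gives 2>1]
(B,R): not NE [P1→A gives 6>4; P2→Q gives 7>5]

PSNE = {(A,R)}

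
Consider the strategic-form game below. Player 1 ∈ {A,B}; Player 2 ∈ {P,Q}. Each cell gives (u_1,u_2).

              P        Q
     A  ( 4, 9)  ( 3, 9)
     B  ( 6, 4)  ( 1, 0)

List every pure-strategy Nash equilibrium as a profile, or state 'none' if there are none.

NE set: (A,Q), (B,P)

(A,P): not NE [P1→B gives 6>4]
(A,Q): NE
(B,P): NE
(B,Q): not NE [P1→A gives 3>1; P2→P gives 4>0]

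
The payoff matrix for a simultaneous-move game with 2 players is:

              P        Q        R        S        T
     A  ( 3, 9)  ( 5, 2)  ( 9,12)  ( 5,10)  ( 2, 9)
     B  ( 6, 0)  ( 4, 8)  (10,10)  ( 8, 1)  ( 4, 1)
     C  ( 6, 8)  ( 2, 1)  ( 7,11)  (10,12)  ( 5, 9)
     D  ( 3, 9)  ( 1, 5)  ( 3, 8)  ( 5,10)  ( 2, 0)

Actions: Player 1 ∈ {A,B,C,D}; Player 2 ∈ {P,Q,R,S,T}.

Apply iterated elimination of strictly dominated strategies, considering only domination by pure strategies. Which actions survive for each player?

Survivors P1:{B,C} P2:{R,S}

P1 drop D (B beats it: P:6>3 Q:4>1 R:10>3 S:8>5 T:4>2)
P2 drop P (R beats it: A:12>9 B:10>0 C:11>8)
P2 drop Q (R beats it: A:12>2 B:10>8 C:11>1)
P1 drop A (B beats it: R:10>9 S:8>5 T:4>2)
P2 drop T (R beats it: B:10>1 C:11>9)
P1→{B,C} P2→{R,S}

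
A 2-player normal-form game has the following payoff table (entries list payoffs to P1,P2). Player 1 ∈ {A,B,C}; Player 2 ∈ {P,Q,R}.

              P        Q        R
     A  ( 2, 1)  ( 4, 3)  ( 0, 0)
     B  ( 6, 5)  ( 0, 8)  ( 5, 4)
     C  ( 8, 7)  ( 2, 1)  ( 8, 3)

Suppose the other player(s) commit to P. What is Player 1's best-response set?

BR_1 = {C}

u_1(A vs P) = 2
u_1(B vs P) = 6
u_1(C vs P) = 8
max payoff 8 at {C}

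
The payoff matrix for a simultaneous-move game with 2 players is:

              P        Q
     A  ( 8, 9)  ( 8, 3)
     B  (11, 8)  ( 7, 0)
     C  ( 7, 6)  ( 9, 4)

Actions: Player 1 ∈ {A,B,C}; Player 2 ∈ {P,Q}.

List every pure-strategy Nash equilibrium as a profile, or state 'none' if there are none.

(A,P): not NE [P1→B gives 11>8]
(A,Q): not NE [P1→C gives 9>8; P2→P gives 9>3]
(B,P): NE
(B,Q): not NE [P1→C gives 9>7; P2→P gives 8>0]
(C,P): not NE [P1→B gives 11>7]
(C,Q): not NE [P2→P gives 6>4]

Nash profiles: (B,P)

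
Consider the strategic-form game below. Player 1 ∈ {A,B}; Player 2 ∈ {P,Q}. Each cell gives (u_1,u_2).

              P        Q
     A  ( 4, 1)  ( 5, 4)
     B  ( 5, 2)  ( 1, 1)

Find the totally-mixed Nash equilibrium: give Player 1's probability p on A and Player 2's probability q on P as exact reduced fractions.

P1 indiff ⇒ q·4+(1-q)·5 = q·5+(1-q)·1 ⇒ q(-1) = (1-q)(-4) ⇒ q = 4/5
P2 indiff ⇒ p·1+(1-p)·2 = p·4+(1-p)·1 ⇒ p(-3) = (1-p)(-1) ⇒ p = 1/4

P1 mixes 1/4 on A; P2 mixes 4/5 on P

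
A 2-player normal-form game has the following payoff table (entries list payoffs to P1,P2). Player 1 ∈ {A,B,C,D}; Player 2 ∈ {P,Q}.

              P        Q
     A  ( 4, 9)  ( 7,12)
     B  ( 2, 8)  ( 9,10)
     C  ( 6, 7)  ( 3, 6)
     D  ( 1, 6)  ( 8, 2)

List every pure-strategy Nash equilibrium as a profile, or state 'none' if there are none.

PSNE = {(B,Q), (C,P)}

(A,P): not NE [P1→C gives 6>4; P2→Q gives 12>9]
(A,Q): not NE [P1→B gives 9>7]
(B,P): not NE [P1→C gives 6>2; P2→Q gives 10>8]
(B,Q): NE
(C,P): NE
(C,Q): not NE [P1→B gives 9>3; P2→P gives 7>6]
(D,P): not NE [P1→C gives 6>1]
(D,Q): not NE [P1→B gives 9>8; P2→P gives 6>2]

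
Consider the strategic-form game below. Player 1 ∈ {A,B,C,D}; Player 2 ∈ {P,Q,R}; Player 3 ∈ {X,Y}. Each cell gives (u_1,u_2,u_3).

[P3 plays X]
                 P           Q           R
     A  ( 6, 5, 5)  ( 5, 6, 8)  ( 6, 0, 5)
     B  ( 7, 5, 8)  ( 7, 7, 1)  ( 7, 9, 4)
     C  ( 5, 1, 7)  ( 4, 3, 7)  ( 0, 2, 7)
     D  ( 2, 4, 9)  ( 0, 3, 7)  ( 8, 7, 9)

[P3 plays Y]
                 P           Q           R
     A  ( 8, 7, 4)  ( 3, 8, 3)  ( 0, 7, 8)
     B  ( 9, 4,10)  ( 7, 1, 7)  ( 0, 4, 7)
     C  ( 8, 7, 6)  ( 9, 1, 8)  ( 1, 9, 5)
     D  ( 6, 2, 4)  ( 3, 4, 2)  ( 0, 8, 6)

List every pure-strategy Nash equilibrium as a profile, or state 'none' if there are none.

PSNE = {(B,P,Y), (D,R,X)}

(A,P,X): not NE [P1→B gives 7>6; P2→Q gives 6>5]
(A,P,Y): not NE [P1→B gives 9>8; P2→Q gives 8>7; P3→X gives 5>4]
(A,Q,X): not NE [P1→B gives 7>5]
(A,Q,Y): not NE [P1→C gives 9>3; P3→X gives 8>3]
(A,R,X): not NE [P1→D gives 8>6; P2→Q gives 6>0; P3→Y gives 8>5]
(A,R,Y): not NE [P1→C gives 1>0; P2→Q gives 8>7]
(B,P,X): not NE [P2→R gives 9>5; P3→Y gives 10>8]
(B,P,Y): NE
(B,Q,X): not NE [P2→R gives 9>7; P3→Y gives 7>1]
(B,Q,Y): not NE [P1→C gives 9>7; P2→R gives 4>1]
(B,R,X): not NE [P1→D gives 8>7; P3→Y gives 7>4]
(B,R,Y): not NE [P1→C gives 1>0]
(C,P,X): not NE [P1→B gives 7>5; P2→Q gives 3>1]
(C,P,Y): not NE [P1→B gives 9>8; P2→R gives 9>7; P3→X gives 7>6]
(C,Q,X): not NE [P1→B gives 7>4; P3→Y gives 8>7]
(C,Q,Y): not NE [P2→R gives 9>1]
(C,R,X): not NE [P1→D gives 8>0; P2→Q gives 3>2]
(C,R,Y): not NE [P3→X gives 7>5]
(D,P,X): not NE [P1→B gives 7>2; P2→R gives 7>4]
(D,P,Y): not NE [P1→B gives 9>6; P2→R gives 8>2; P3→X gives 9>4]
(D,Q,X): not NE [P1→B gives 7>0; P2→R gives 7>3]
(D,Q,Y): not NE [P1→C gives 9>3; P2→R gives 8>4; P3→X gives 7>2]
(D,R,X): NE
(D,R,Y): not NE [P1→C gives 1>0; P3→X gives 9>6]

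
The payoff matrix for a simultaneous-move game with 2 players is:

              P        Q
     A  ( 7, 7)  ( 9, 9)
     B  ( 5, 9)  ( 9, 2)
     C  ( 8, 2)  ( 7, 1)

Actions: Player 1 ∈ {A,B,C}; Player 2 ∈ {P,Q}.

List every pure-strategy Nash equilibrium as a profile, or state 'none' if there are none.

(A,P): not NE [P1→C gives 8>7; P2→Q gives 9>7]
(A,Q): NE
(B,P): not NE [P1→C gives 8>5]
(B,Q): not NE [P2→P gives 9>2]
(C,P): NE
(C,Q): not NE [P1→B gives 9>7; P2→P gives 2>1]

NE set: (A,Q), (C,P)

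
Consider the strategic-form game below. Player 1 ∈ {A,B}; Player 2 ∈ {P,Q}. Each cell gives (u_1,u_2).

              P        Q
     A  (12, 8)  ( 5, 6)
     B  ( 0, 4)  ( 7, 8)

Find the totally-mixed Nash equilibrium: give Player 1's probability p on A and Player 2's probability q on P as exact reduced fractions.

p=2/3, q=1/7

P1 indiff ⇒ q·12+(1-q)·5 = q·0+(1-q)·7 ⇒ q(12) = (1-q)(2) ⇒ q = 1/7
P2 indiff ⇒ p·8+(1-p)·4 = p·6+(1-p)·8 ⇒ p(2) = (1-p)(4) ⇒ p = 2/3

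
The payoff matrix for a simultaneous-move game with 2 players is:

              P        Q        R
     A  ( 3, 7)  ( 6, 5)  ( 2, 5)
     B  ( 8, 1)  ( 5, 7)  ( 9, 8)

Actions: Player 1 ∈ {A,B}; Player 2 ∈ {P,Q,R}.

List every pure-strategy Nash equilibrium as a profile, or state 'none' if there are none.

(A,P): not NE [P1→B gives 8>3]
(A,Q): not NE [P2→P gives 7>5]
(A,R): not NE [P1→B gives 9>2; P2→P gives 7>5]
(B,P): not NE [P2→R gives 8>1]
(B,Q): not NE [P1→A gives 6>5; P2→R gives 8>7]
(B,R): NE

NE set: (B,R)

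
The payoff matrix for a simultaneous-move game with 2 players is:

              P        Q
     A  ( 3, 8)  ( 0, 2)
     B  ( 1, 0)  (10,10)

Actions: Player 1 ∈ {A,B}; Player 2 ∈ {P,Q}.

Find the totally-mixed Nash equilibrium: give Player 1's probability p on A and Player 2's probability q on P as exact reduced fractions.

P1 indiff ⇒ q·3+(1-q)·0 = q·1+(1-q)·10 ⇒ q(2) = (1-q)(10) ⇒ q = 5/6
P2 indiff ⇒ p·8+(1-p)·0 = p·2+(1-p)·10 ⇒ p(6) = (1-p)(10) ⇒ p = 5/8

P1 mixes 5/8 on A; P2 mixes 5/6 on P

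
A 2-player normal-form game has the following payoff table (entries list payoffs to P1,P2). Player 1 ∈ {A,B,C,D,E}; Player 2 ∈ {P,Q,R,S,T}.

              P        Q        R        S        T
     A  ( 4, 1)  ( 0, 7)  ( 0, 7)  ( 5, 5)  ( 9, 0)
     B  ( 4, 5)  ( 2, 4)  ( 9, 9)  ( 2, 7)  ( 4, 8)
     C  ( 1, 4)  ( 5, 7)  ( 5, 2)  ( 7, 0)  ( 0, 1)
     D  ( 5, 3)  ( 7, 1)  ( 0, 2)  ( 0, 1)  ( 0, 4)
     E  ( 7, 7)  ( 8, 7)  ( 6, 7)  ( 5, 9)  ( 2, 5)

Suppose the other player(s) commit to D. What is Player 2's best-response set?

u_2(P vs D) = 3
u_2(Q vs D) = 1
u_2(R vs D) = 2
u_2(S vs D) = 1
u_2(T vs D) = 4
max payoff 4 at {T}

argmax u_2 = {T}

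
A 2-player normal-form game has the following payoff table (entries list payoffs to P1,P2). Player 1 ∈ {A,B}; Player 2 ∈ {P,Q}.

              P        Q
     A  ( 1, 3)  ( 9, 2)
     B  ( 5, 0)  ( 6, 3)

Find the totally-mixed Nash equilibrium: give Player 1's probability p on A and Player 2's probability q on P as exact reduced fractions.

P1 indiff ⇒ q·1+(1-q)·9 = q·5+(1-q)·6 ⇒ q(-4) = (1-q)(-3) ⇒ q = 3/7
P2 indiff ⇒ p·3+(1-p)·0 = p·2+(1-p)·3 ⇒ p(1) = (1-p)(3) ⇒ p = 3/4

(p,q) = (3/4, 3/7)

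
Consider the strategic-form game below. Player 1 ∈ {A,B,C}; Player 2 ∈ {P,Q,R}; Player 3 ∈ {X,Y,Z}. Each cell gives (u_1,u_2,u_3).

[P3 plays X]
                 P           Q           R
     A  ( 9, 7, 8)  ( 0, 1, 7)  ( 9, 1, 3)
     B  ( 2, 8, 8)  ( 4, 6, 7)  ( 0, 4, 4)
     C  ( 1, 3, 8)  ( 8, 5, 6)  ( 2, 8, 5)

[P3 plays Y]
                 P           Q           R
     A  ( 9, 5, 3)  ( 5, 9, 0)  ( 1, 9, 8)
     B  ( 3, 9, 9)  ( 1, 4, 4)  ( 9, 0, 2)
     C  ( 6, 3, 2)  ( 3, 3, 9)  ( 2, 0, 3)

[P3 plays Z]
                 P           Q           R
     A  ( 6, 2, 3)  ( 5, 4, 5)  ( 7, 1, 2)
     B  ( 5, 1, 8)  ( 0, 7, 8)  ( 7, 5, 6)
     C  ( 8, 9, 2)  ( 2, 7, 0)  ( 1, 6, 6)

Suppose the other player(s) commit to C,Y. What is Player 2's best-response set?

u_2(P vs C,Y) = 3
u_2(Q vs C,Y) = 3
u_2(R vs C,Y) = 0
max payoff 3 at {P,Q}

BR_2 = {P,Q}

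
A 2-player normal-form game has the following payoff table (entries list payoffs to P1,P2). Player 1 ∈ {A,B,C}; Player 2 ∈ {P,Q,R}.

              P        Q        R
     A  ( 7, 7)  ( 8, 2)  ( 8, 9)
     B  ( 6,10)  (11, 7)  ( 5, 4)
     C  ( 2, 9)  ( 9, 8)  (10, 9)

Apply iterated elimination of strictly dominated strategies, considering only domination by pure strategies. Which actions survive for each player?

P2 drop Q (P beats it: A:7>2 B:10>7 C:9>8)
P1 drop B (A beats it: P:7>6 R:8>5)
P1→{A,C} P2→{P,R}

IESDS → P1:{A,C} P2:{P,R}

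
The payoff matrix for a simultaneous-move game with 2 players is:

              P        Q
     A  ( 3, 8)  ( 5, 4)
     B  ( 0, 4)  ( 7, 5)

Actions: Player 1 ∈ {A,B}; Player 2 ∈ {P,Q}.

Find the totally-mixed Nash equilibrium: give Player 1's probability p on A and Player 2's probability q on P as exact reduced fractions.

P1 indiff ⇒ q·3+(1-q)·5 = q·0+(1-q)·7 ⇒ q(3) = (1-q)(2) ⇒ q = 2/5
P2 indiff ⇒ p·8+(1-p)·4 = p·4+(1-p)·5 ⇒ p(4) = (1-p)(1) ⇒ p = 1/5

P1 mixes 1/5 on A; P2 mixes 2/5 on P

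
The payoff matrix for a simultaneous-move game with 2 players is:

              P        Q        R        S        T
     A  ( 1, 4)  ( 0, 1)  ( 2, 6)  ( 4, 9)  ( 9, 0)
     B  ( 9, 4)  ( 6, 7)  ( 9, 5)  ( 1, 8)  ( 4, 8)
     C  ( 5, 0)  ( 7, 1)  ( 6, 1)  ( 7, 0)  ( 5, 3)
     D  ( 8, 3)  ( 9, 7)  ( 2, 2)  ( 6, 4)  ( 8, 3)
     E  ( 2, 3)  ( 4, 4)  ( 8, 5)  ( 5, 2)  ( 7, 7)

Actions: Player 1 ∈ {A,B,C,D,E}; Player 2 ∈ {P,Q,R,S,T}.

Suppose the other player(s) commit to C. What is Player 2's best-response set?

u_2(P vs C) = 0
u_2(Q vs C) = 1
u_2(R vs C) = 1
u_2(S vs C) = 0
u_2(T vs C) = 3
max payoff 3 at {T}

BR_2 = {T}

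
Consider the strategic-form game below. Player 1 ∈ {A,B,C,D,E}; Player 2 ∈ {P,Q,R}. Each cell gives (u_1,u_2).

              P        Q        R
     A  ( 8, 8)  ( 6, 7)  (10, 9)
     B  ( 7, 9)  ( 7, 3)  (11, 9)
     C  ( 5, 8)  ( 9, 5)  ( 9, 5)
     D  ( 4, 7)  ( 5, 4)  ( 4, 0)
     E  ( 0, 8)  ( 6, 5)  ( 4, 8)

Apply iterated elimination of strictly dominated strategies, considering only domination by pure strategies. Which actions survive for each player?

Remaining: P1:{A,B} P2:{P,R}

P1 drop D (A beats it: P:8>4 Q:6>5 R:10>4)
P1 drop E (B beats it: P:7>0 Q:7>6 R:11>4)
P2 drop Q (P beats it: A:8>7 B:9>3 C:8>5)
P1 drop C (A beats it: P:8>5 R:10>9)
P1→{A,B} P2→{P,R}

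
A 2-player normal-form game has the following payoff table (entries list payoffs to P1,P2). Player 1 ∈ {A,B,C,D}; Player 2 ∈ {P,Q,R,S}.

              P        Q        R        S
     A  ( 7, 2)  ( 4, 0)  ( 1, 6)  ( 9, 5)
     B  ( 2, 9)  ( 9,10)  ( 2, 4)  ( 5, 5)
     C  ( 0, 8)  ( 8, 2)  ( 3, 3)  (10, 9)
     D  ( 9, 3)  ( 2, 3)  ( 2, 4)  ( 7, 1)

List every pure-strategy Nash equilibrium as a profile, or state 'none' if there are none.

(A,P): not NE [P1→D gives 9>7; P2→R gives 6>2]
(A,Q): not NE [P1→B gives 9>4; P2→R gives 6>0]
(A,R): not NE [P1→C gives 3>1]
(A,S): not NE [P1→C gives 10>9; P2→R gives 6>5]
(B,P): not NE [P1→D gives 9>2; P2→Q gives 10>9]
(B,Q): NE
(B,R): not NE [P1→C gives 3>2; P2→Q gives 10>4]
(B,S): not NE [P1→C gives 10>5; P2→Q gives 10>5]
(C,P): not NE [P1→D gives 9>0; P2→S gives 9>8]
(C,Q): not NE [P1→B gives 9>8; P2→S gives 9>2]
(C,R): not NE [P2→S gives 9>3]
(C,S): NE
(D,P): not NE [P2→R gives 4>3]
(D,Q): not NE [P1→B gives 9>2; P2→R gives 4>3]
(D,R): not NE [P1→C gives 3>2]
(D,S): not NE [P1→C gives 10>7; P2→R gives 4>1]

Nash profiles: (B,Q), (C,S)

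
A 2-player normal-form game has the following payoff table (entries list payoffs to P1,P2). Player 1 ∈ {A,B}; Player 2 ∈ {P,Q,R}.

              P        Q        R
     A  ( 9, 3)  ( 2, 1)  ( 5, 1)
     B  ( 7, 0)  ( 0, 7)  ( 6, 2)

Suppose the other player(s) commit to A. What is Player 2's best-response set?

P2 best: {P}

u_2(P vs A) = 3
u_2(Q vs A) = 1
u_2(R vs A) = 1
max payoff 3 at {P}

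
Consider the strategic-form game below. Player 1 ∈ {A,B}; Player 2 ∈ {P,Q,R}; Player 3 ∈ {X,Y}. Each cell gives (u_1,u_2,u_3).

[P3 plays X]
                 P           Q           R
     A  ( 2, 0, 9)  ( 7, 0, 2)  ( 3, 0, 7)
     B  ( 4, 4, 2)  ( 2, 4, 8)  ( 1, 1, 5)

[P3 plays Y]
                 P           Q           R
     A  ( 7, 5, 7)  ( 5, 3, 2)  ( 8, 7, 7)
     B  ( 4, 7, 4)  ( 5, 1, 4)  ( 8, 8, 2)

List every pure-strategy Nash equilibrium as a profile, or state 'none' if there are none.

PSNE = {(A,Q,X), (A,R,X), (A,R,Y)}

(A,P,X): not NE [P1→B gives 4>2]
(A,P,Y): not NE [P2→R gives 7>5; P3→X gives 9>7]
(A,Q,X): NE
(A,Q,Y): not NE [P2→R gives 7>3]
(A,R,X): NE
(A,R,Y): NE
(B,P,X): not NE [P3→Y gives 4>2]
(B,P,Y): not NE [P1→A gives 7>4; P2→R gives 8>7]
(B,Q,X): not NE [P1→A gives 7>2]
(B,Q,Y): not NE [P2→R gives 8>1; P3→X gives 8>4]
(B,R,X): not NE [P1→A gives 3>1; P2→Q gives 4>1]
(B,R,Y): not NE [P3→X gives 5>2]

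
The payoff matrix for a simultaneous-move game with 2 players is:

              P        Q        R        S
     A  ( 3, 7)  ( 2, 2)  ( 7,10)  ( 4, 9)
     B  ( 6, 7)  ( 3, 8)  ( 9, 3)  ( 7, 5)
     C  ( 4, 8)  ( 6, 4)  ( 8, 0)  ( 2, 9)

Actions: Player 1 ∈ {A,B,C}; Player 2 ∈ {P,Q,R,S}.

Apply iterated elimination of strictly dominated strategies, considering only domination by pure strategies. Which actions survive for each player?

P1 drop A (B beats it: P:6>3 Q:3>2 R:9>7 S:7>4)
P2 drop R (P beats it: B:7>3 C:8>0)
P1→{B,C} P2→{P,Q,S}

IESDS → P1:{B,C} P2:{P,Q,S}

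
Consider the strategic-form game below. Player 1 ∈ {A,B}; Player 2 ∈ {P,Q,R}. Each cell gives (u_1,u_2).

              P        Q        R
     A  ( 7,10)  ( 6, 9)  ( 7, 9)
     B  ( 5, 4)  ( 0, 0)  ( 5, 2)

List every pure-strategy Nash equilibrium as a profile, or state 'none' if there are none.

(A,P): NE
(A,Q): not NE [P2→P gives 10>9]
(A,R): not NE [P2→P gives 10>9]
(B,P): not NE [P1→A gives 7>5]
(B,Q): not NE [P1→A gives 6>0; P2→P gives 4>0]
(B,R): not NE [P1→A gives 7>5; P2→P gives 4>2]

PSNE = {(A,P)}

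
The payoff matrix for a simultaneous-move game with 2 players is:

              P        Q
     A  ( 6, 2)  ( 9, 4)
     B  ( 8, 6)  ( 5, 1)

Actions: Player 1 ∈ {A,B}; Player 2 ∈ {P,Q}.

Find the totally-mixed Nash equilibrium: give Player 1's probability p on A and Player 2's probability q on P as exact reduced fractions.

(p,q) = (5/7, 2/3)

P1 indiff ⇒ q·6+(1-q)·9 = q·8+(1-q)·5 ⇒ q(-2) = (1-q)(-4) ⇒ q = 2/3
P2 indiff ⇒ p·2+(1-p)·6 = p·4+(1-p)·1 ⇒ p(-2) = (1-p)(-5) ⇒ p = 5/7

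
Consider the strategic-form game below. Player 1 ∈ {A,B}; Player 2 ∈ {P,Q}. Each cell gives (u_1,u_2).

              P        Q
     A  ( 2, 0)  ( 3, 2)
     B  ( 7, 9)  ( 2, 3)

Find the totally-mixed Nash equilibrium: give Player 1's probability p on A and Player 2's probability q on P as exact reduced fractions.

P1 mixes 3/4 on A; P2 mixes 1/6 on P

P1 indiff ⇒ q·2+(1-q)·3 = q·7+(1-q)·2 ⇒ q(-5) = (1-q)(-1) ⇒ q = 1/6
P2 indiff ⇒ p·0+(1-p)·9 = p·2+(1-p)·3 ⇒ p(-2) = (1-p)(-6) ⇒ p = 3/4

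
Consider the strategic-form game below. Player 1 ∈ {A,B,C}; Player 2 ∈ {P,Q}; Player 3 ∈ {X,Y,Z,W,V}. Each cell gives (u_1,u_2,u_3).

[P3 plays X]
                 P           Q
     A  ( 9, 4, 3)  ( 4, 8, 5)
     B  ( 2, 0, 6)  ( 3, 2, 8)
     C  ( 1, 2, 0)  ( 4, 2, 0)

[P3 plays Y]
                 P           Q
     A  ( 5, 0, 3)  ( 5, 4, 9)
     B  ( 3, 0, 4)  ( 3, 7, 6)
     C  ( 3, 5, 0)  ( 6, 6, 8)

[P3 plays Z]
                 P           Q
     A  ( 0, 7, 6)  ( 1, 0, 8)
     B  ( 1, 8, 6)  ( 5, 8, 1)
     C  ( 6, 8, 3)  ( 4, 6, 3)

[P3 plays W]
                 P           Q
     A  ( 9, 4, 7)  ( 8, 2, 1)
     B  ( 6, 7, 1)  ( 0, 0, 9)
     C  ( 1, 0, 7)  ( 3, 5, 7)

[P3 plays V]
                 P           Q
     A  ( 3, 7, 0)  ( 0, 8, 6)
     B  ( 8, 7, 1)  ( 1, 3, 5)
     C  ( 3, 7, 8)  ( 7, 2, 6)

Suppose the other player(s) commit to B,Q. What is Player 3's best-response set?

argmax u_3 = {W}

u_3(X vs B,Q) = 8
u_3(Y vs B,Q) = 6
u_3(Z vs B,Q) = 1
u_3(W vs B,Q) = 9
u_3(V vs B,Q) = 5
max payoff 9 at {W}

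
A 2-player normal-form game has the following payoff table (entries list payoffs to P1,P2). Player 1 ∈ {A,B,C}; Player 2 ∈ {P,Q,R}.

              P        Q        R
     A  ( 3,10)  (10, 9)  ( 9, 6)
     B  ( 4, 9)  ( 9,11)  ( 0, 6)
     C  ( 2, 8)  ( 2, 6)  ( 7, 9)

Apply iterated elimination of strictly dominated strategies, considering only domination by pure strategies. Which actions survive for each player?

P1 drop C (A beats it: P:3>2 Q:10>2 R:9>7)
P2 drop R (P beats it: A:10>6 B:9>6)
P1→{A,B} P2→{P,Q}

IESDS → P1:{A,B} P2:{P,Q}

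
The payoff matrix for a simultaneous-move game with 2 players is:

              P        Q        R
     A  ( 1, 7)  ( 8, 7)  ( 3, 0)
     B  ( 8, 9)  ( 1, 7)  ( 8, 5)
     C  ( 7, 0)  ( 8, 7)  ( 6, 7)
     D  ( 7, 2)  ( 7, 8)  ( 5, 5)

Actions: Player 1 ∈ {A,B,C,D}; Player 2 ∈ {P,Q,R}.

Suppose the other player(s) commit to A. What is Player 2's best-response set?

u_2(P vs A) = 7
u_2(Q vs A) = 7
u_2(R vs A) = 0
max payoff 7 at {P,Q}

P2 best: {P,Q}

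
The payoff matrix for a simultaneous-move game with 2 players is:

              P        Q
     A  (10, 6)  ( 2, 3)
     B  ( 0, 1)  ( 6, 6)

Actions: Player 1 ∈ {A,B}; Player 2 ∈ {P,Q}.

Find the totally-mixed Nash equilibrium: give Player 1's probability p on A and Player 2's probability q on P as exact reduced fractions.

P1 mixes 5/8 on A; P2 mixes 2/7 on P

P1 indiff ⇒ q·10+(1-q)·2 = q·0+(1-q)·6 ⇒ q(10) = (1-q)(4) ⇒ q = 2/7
P2 indiff ⇒ p·6+(1-p)·1 = p·3+(1-p)·6 ⇒ p(3) = (1-p)(5) ⇒ p = 5/8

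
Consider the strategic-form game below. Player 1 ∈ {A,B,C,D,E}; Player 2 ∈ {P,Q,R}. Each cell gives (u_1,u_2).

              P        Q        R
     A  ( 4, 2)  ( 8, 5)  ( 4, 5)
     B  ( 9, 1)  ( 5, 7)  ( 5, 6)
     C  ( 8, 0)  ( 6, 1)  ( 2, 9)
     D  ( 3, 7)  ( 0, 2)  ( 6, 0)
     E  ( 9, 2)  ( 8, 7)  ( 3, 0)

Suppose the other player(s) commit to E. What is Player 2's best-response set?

u_2(P vs E) = 2
u_2(Q vs E) = 7
u_2(R vs E) = 0
max payoff 7 at {Q}

P2 best: {Q}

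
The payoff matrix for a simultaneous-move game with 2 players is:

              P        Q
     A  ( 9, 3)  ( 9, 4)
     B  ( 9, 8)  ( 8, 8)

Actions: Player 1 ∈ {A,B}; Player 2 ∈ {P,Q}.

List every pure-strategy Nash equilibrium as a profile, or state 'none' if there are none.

Nash profiles: (A,Q), (B,P)

(A,P): not NE [P2→Q gives 4>3]
(A,Q): NE
(B,P): NE
(B,Q): not NE [P1→A gives 9>8]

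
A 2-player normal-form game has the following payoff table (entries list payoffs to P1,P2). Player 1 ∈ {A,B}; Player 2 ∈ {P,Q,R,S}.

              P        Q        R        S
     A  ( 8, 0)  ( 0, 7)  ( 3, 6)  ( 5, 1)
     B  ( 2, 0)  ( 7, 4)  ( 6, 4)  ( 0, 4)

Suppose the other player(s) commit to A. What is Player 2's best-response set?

u_2(P vs A) = 0
u_2(Q vs A) = 7
u_2(R vs A) = 6
u_2(S vs A) = 1
max payoff 7 at {Q}

BR_2 = {Q}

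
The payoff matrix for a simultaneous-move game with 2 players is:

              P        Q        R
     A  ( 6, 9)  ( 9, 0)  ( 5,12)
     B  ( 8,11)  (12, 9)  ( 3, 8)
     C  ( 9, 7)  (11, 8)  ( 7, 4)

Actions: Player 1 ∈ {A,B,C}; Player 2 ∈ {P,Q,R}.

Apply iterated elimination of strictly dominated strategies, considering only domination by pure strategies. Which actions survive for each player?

IESDS → P1:{B,C} P2:{P,Q}

P1 drop A (C beats it: P:9>6 Q:11>9 R:7>5)
P2 drop R (P beats it: B:11>8 C:7>4)
P1→{B,C} P2→{P,Q}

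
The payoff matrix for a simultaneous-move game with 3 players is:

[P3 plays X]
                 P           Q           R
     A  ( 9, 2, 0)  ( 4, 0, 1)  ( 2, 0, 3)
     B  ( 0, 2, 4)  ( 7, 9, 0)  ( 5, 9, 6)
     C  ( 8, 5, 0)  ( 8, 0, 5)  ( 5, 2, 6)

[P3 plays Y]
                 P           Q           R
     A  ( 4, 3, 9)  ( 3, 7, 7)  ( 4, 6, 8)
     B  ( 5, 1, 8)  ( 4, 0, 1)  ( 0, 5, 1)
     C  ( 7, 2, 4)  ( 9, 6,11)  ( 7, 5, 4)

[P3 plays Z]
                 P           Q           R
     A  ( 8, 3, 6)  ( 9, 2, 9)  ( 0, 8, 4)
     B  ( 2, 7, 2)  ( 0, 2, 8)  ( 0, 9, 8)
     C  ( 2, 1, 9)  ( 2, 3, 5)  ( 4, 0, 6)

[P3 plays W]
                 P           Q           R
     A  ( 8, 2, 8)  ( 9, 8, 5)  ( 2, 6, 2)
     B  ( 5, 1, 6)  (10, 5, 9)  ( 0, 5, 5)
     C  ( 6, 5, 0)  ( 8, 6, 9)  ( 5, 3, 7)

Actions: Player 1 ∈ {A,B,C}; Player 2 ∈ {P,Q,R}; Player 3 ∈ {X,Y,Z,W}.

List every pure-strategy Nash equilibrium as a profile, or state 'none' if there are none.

(A,P,X): not NE [P3→Y gives 9>0]
(A,P,Y): not NE [P1→C gives 7>4; P2→Q gives 7>3]
(A,P,Z): not NE [P2→R gives 8>3; P3→Y gives 9>6]
(A,P,W): not NE [P2→Q gives 8>2; P3→Y gives 9>8]
(A,Q,X): not NE [P1→C gives 8>4; P2→P gives 2>0; P3→Z gives 9>1]
(A,Q,Y): not NE [P1→C gives 9>3; P3→Z gives 9>7]
(A,Q,Z): not NE [P2→R gives 8>2]
(A,Q,W): not NE [P1→B gives 10>9; P3→Z gives 9>5]
(A,R,X): not NE [P1→C gives 5>2; P2→P gives 2>0; P3→Y gives 8>3]
(A,R,Y): not NE [P1→C gives 7>4; P2→Q gives 7>6]
(A,R,Z): not NE [P1→C gives 4>0; P3→Y gives 8>4]
(A,R,W): not NE [P1→C gives 5>2; P2→Q gives 8>6; P3→Y gives 8>2]
(B,P,X): not NE [P1→A gives 9>0; P2→R gives 9>2; P3→Y gives 8>4]
(B,P,Y): not NE [P1→C gives 7>5; P2→R gives 5>1]
(B,P,Z): not NE [P1→A gives 8>2; P2→R gives 9>7; P3→Y gives 8>2]
(B,P,W): not NE [P1→A gives 8>5; P2→R gives 5>1; P3→Y gives 8>6]
(B,Q,X): not NE [P1→C gives 8>7; P3→W gives 9>0]
(B,Q,Y): not NE [P1→C gives 9>4; P2→R gives 5>0; P3→W gives 9>1]
(B,Q,Z): not NE [P1→A gives 9>0; P2→R gives 9>2; P3→W gives 9>8]
(B,Q,W): NE
(B,R,X): not NE [P3→Z gives 8>6]
(B,R,Y): not NE [P1→C gives 7>0; P3→Z gives 8>1]
(B,R,Z): not NE [P1→C gives 4>0]
(B,R,W): not NE [P1→C gives 5>0; P3→Z gives 8>5]
(C,P,X): not NE [P1→A gives 9>8; P3→Z gives 9>0]
(C,P,Y): not NE [P2→Q gives 6>2; P3→Z gives 9>4]
(C,P,Z): not NE [P1→A gives 8>2; P2→Q gives 3>1]
(C,P,W): not NE [P1→A gives 8>6; P2→Q gives 6>5; P3→Z gives 9>0]
(C,Q,X): not NE [P2→P gives 5>0; P3→Y gives 11>5]
(C,Q,Y): NE
(C,Q,Z): not NE [P1→A gives 9>2; P3→Y gives 11>5]
(C,Q,W): not NE [P1→B gives 10>8; P3→Y gives 11>9]
(C,R,X): not NE [P2→P gives 5>2; P3→W gives 7>6]
(C,R,Y): not NE [P2→Q gives 6>5; P3→W gives 7>4]
(C,R,Z): not NE [P2→Q gives 3>0; P3→W gives 7>6]
(C,R,W): not NE [P2→Q gives 6>3]

NE set: (B,Q,W), (C,Q,Y)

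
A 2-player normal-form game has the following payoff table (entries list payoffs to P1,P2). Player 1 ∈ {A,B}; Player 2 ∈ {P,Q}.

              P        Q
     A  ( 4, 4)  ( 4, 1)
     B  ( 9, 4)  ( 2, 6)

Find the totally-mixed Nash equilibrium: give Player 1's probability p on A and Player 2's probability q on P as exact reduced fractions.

P1 indiff ⇒ q·4+(1-q)·4 = q·9+(1-q)·2 ⇒ q(-5) = (1-q)(-2) ⇒ q = 2/7
P2 indiff ⇒ p·4+(1-p)·4 = p·1+(1-p)·6 ⇒ p(3) = (1-p)(2) ⇒ p = 2/5

P1 mixes 2/5 on A; P2 mixes 2/7 on P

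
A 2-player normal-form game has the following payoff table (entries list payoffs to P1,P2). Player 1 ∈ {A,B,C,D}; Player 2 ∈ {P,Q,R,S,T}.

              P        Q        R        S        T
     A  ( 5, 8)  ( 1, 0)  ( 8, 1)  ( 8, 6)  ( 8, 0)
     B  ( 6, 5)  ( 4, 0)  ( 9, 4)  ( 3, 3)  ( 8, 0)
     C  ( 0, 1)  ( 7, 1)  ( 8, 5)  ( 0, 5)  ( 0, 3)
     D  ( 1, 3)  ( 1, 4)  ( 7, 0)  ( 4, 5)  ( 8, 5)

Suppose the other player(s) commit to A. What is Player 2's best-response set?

u_2(P vs A) = 8
u_2(Q vs A) = 0
u_2(R vs A) = 1
u_2(S vs A) = 6
u_2(T vs A) = 0
max payoff 8 at {P}

P2 best: {P}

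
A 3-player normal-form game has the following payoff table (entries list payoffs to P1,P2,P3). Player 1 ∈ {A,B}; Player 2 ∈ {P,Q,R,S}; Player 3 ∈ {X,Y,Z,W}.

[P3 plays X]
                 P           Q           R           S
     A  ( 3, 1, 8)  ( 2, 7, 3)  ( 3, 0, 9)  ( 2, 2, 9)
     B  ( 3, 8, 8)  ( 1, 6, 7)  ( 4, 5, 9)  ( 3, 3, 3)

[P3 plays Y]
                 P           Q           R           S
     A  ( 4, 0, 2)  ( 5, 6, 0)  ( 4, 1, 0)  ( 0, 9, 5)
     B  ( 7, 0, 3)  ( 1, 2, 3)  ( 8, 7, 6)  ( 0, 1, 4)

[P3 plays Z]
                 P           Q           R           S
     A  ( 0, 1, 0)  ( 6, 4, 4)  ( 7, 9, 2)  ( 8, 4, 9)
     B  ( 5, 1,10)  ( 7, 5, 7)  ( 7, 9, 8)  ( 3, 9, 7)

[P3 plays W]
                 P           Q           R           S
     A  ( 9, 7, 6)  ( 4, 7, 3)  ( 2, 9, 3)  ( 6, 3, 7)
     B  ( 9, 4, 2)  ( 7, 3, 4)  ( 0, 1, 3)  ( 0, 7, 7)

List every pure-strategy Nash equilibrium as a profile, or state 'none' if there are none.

PSNE: ∅

(A,P,X): not NE [P2→Q gives 7>1]
(A,P,Y): not NE [P1→B gives 7>4; P2→S gives 9>0; P3→X gives 8>2]
(A,P,Z): not NE [P1→B gives 5>0; P2→R gives 9>1; P3→X gives 8>0]
(A,P,W): not NE [P2→R gives 9>7; P3→X gives 8>6]
(A,Q,X): not NE [P3→Z gives 4>3]
(A,Q,Y): not NE [P2→S gives 9>6; P3→Z gives 4>0]
(A,Q,Z): not NE [P1→B gives 7>6; P2→R gives 9>4]
(A,Q,W): not NE [P1→B gives 7>4; P2→R gives 9>7; P3→Z gives 4>3]
(A,R,X): not NE [P1→B gives 4>3; P2→Q gives 7>0]
(A,R,Y): not NE [P1→B gives 8>4; P2→S gives 9>1; P3→X gives 9>0]
(A,R,Z): not NE [P3→X gives 9>2]
(A,R,W): not NE [P3→X gives 9>3]
(A,S,X): not NE [P1→B gives 3>2; P2→Q gives 7>2]
(A,S,Y): not NE [P3→Z gives 9>5]
(A,S,Z): not NE [P2→R gives 9>4]
(A,S,W): not NE [P2→R gives 9>3; P3→Z gives 9>7]
(B,P,X): not NE [P3→Z gives 10>8]
(B,P,Y): not NE [P2→R gives 7>0; P3→Z gives 10>3]
(B,P,Z): not NE [P2→S gives 9>1]
(B,P,W): not NE [P2→S gives 7>4; P3→Z gives 10>2]
(B,Q,X): not NE [P1→A gives 2>1; P2→P gives 8>6]
(B,Q,Y): not NE [P1→A gives 5>1; P2→R gives 7>2; P3→Z gives 7>3]
(B,Q,Z): not NE [P2→S gives 9>5]
(B,Q,W): not NE [P2→S gives 7>3; P3→Z gives 7>4]
(B,R,X): not NE [P2→P gives 8>5]
(B,R,Y): not NE [P3→X gives 9>6]
(B,R,Z): not NE [P3→X gives 9>8]
(B,R,W): not NE [P1→A gives 2>0; P2→S gives 7>1; P3→X gives 9>3]
(B,S,X): not NE [P2→P gives 8>3; P3→W gives 7>3]
(B,S,Y): not NE [P2→R gives 7>1; P3→W gives 7>4]
(B,S,Z): not NE [P1→A gives 8>3]
(B,S,W): not NE [P1→A gives 6>0]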